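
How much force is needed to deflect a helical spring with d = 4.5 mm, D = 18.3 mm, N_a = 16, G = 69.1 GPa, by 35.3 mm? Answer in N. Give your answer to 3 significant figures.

1280 N

k = Gd⁴/(8D³N_a) = (69.1×10³)(4.5⁴)/(8·18.3³·16) = 36.121 N/mm
F = k·δ = 36.121 × 35.3 = 1275.1 N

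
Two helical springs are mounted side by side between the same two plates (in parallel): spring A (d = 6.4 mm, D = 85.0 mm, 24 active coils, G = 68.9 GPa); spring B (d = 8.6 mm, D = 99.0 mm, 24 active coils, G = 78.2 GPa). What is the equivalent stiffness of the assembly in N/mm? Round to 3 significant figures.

k_A = Gd⁴/(8D³N_a) = (68.9×10³)(6.4⁴)/(8·85.0³·24) = 0.98035 N/mm
k_B = Gd⁴/(8D³N_a) = (78.2×10³)(8.6⁴)/(8·99.0³·24) = 2.2961 N/mm
Parallel: k_eq = 0.98035 + 2.2961 = 3.2765 N/mm

3.28 N/mm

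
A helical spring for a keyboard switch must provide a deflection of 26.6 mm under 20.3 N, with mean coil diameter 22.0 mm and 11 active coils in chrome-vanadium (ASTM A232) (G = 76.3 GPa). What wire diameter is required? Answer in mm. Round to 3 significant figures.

Required rate k = F/δ = 20.3/26.6 = 0.76316 N/mm
d = (8D³N_a·k / G)^(1/4) = (8·22.0³·11·0.76316 / (76.3×10³))^0.25
  = (9.3722)^0.25 = 1.7497 mm

1.75 mm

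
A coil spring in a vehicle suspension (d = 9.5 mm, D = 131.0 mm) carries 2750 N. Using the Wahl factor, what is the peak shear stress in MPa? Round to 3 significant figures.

Spring index C = D/d = 131.0/9.5 = 13.7895
K_W = (4C−1)/(4C−4) + 0.615/C = 54.158/51.158 + 0.0446 = 1.1032
τ₀ = 8FD/(πd³) = 8·2750·131.0/(π·9.5³) = 2.882e+06/2693.5 = 1070 MPa
τ_max = K·τ₀ = 1.1032 × 1070 = 1180.4 MPa

1180 MPa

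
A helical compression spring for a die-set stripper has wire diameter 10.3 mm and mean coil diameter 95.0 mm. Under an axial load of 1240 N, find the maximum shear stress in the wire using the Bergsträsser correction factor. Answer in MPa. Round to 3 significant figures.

Spring index C = D/d = 95.0/10.3 = 9.2233
K_B = (4C+2)/(4C−3) = 38.893/33.893 = 1.1475
τ₀ = 8FD/(πd³) = 8·1240·95.0/(π·10.3³) = 942400/3432.9 = 274.52 MPa
τ_max = K·τ₀ = 1.1475 × 274.52 = 315.02 MPa

315 MPa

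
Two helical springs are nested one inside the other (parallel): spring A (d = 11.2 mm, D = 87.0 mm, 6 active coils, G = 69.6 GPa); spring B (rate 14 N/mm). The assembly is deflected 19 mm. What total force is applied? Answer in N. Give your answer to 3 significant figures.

k_A = Gd⁴/(8D³N_a) = (69.6×10³)(11.2⁴)/(8·87.0³·6) = 34.648 N/mm
Parallel: k_eq = 34.648 + 14 = 48.648 N/mm
F = k_eq·δ = 48.648·19 = 924.32 N

924 N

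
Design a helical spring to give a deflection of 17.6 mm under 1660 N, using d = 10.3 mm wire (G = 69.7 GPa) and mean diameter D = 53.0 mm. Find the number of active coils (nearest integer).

Required rate k = F/δ = 1660/17.6 = 94.318 N/mm
N_a = Gd⁴/(8D³k) = (69.7×10³ × 10.3⁴)/(8 × 53.0³ × 94.318)
    = 7.8448e+08 / 1.12334e+08 = 6.983 → 7 coils

7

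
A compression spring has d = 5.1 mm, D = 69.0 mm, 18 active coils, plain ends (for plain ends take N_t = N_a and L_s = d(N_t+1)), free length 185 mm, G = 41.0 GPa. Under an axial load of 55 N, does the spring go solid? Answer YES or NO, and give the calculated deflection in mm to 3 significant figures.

k = Gd⁴/(8D³N_a) = (41.0×10³)(5.1⁴)/(8·69.0³·18) = 0.58635 N/mm
N_t = 18; L_s = 5.1·19 = 96.9 mm; δ_solid = L₀ − L_s = 185 − 96.9 = 88.1 mm
δ = F/k = 55/0.58635 = 93.801 mm
δ ≥ δ_solid → spring goes solid

YES, δ = 93.8 mm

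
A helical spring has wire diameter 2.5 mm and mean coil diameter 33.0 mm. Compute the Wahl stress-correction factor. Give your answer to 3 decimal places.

C = D/d = 33.0/2.5 = 13.2000
K_W = (4C−1)/(4C−4) + 0.615/C = 51.800/48.800 + 0.0466 = 1.1081

1.108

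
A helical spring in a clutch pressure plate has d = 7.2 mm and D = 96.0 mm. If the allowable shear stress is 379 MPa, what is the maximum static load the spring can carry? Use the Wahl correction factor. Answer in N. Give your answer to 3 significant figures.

523 N

C = D/d = 96.0/7.2 = 13.3333
K_W = (4C−1)/(4C−4) + 0.615/C = 52.333/49.333 + 0.0461 = 1.1069
τ_max = K·8FD/(πd³) → F_max = τ_allow·πd³/(8DK)
F_max = 379·π·7.2³/(8·96.0·1.1069) = 4.4441e+05/850.13 = 522.76 N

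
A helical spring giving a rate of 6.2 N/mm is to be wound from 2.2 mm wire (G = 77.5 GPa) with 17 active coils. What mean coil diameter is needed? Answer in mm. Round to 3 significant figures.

D = (Gd⁴/(8N_a·k))^(1/3) = (77.5×10³·2.2⁴/(8·17·6.2))^(1/3)
  = (2153.09)^(1/3) = 12.9128 mm

12.9 mm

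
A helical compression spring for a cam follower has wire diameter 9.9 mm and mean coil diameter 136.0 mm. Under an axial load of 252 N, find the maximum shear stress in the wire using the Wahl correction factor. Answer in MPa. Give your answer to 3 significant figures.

99.3 MPa

Spring index C = D/d = 136.0/9.9 = 13.7374
K_W = (4C−1)/(4C−4) + 0.615/C = 53.949/50.949 + 0.0448 = 1.1037
τ₀ = 8FD/(πd³) = 8·252·136.0/(π·9.9³) = 274176/3048.3 = 89.944 MPa
τ_max = K·τ₀ = 1.1037 × 89.944 = 99.267 MPa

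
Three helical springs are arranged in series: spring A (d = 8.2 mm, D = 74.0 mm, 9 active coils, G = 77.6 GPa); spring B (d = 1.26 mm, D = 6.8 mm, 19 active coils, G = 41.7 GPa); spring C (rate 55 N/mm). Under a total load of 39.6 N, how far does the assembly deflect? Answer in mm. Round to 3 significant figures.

22.0 mm

k_A = Gd⁴/(8D³N_a) = (77.6×10³)(8.2⁴)/(8·74.0³·9) = 12.025 N/mm
k_B = Gd⁴/(8D³N_a) = (41.7×10³)(1.26⁴)/(8·6.8³·19) = 2.1991 N/mm
Series: 1/k_eq = 1/12.025 + 1/2.1991 + 1/55 = 0.55607; k_eq = 1.7983 N/mm
δ = F/k_eq = 39.6/1.7983 = 22.02 mm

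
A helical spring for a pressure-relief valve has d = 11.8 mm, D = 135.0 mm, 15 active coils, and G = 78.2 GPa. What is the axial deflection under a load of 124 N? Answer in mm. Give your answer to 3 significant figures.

24.1 mm

k = Gd⁴/(8D³N_a) = (78.2×10³)(11.8⁴)/(8·135.0³·15) = 5.1351 N/mm
δ = F/k = 124 / 5.1351 = 24.147 mm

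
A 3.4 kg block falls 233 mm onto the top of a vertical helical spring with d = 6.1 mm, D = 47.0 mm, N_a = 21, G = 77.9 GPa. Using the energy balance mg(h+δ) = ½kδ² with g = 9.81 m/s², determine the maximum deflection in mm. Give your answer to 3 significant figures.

k = Gd⁴/(8D³N_a) = (77.9×10³)(6.1⁴)/(8·47.0³·21) = 6.1838 N/mm
W = mg = 3.4 × 9.81 = 33.354 N
½kδ² − Wδ − Wh = 0 → δ = (W + √(W² + 2kWh))/k
δ = (33.354 + √(1112.5 + 96114.3))/6.1838 = (33.354 + 311.81)/6.1838 = 55.818 mm

55.8 mm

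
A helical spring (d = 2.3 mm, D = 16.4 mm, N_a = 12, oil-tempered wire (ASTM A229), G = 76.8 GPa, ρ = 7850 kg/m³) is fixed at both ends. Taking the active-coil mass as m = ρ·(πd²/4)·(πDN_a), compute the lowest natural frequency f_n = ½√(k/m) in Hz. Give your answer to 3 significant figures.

251 Hz

k = Gd⁴/(8D³N_a) = (76.8×10³)(2.3⁴)/(8·16.4³·12) = 5.0754 N/mm = 5075.4 N/m
Wire length L = πDN_a = π·16.4·12 = 618.27 mm
m = ρ·(πd²/4)·L = 7850 × 4.1548×10⁻⁶ m² × 0.61827 m = 0.020165 kg
f_n = ½√(k/m) = 0.5·√(5075.4/0.020165) = 0.5·√(2.517e+05) = 250.85 Hz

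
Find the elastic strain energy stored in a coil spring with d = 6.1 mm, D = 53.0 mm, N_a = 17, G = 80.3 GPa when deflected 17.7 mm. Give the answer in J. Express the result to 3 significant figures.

k = Gd⁴/(8D³N_a) = (80.3×10³)(6.1⁴)/(8·53.0³·17) = 5.4912 N/mm
U = ½kδ² = 0.5 × 5.4912 × 17.7² = 860.17 N·mm = 0.86017 J

0.860 J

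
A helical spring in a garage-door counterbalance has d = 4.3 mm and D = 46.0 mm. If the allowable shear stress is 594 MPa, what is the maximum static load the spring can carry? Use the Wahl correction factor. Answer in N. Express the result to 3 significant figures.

C = D/d = 46.0/4.3 = 10.6977
K_W = (4C−1)/(4C−4) + 0.615/C = 41.791/38.791 + 0.0575 = 1.1348
τ_max = K·8FD/(πd³) → F_max = τ_allow·πd³/(8DK)
F_max = 594·π·4.3³/(8·46.0·1.1348) = 1.4837e+05/417.62 = 355.27 N

355 N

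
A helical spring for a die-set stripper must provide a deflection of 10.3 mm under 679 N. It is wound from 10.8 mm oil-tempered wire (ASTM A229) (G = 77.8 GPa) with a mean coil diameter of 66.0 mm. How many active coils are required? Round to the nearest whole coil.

7

Required rate k = F/δ = 679/10.3 = 65.922 N/mm
N_a = Gd⁴/(8D³k) = (77.8×10³ × 10.8⁴)/(8 × 66.0³ × 65.922)
    = 1.05846e+09 / 1.51619e+08 = 6.981 → 7 coils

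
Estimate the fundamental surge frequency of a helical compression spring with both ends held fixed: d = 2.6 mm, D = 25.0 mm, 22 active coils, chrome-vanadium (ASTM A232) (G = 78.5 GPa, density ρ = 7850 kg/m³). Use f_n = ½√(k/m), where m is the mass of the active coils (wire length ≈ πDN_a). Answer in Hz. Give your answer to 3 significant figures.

67.3 Hz

k = Gd⁴/(8D³N_a) = (78.5×10³)(2.6⁴)/(8·25.0³·22) = 1.3045 N/mm = 1304.5 N/m
Wire length L = πDN_a = π·25.0·22 = 1727.9 mm
m = ρ·(πd²/4)·L = 7850 × 5.3093×10⁻⁶ m² × 1.7279 m = 0.072014 kg
f_n = ½√(k/m) = 0.5·√(1304.5/0.072014) = 0.5·√(18114) = 67.294 Hz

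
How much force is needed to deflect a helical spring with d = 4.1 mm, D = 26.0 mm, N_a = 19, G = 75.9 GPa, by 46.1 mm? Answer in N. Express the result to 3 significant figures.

k = Gd⁴/(8D³N_a) = (75.9×10³)(4.1⁴)/(8·26.0³·19) = 8.0281 N/mm
F = k·δ = 8.0281 × 46.1 = 370.1 N

370 N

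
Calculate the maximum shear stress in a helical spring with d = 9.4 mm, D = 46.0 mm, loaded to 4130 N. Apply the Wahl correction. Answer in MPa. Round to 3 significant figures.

768 MPa

Spring index C = D/d = 46.0/9.4 = 4.8936
K_W = (4C−1)/(4C−4) + 0.615/C = 18.574/15.574 + 0.1257 = 1.3183
τ₀ = 8FD/(πd³) = 8·4130·46.0/(π·9.4³) = 1.51984e+06/2609.4 = 582.46 MPa
τ_max = K·τ₀ = 1.3183 × 582.46 = 767.85 MPa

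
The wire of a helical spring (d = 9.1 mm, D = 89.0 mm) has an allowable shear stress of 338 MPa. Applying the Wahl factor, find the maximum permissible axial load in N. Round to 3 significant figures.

C = D/d = 89.0/9.1 = 9.7802
K_W = (4C−1)/(4C−4) + 0.615/C = 38.121/35.121 + 0.0629 = 1.1483
τ_max = K·8FD/(πd³) → F_max = τ_allow·πd³/(8DK)
F_max = 338·π·9.1³/(8·89.0·1.1483) = 8.0019e+05/817.59 = 978.71 N

979 N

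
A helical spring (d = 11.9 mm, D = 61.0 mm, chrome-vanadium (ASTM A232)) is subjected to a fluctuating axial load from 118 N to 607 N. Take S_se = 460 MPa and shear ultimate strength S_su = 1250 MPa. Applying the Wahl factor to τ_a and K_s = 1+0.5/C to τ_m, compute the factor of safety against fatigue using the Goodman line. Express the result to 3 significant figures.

10.7

C = D/d = 61.0/11.9 = 5.1261; K_W = (4C−1)/(4C−4)+0.615/C = 1.3017; K_s = 1+0.5/C = 1.0975
F_a = (F_max−F_min)/2 = 244.5 N; F_m = (F_max+F_min)/2 = 362.5 N
τ_a = K_W·8F_aD/(πd³) = 1.3017 × 22.538 = 29.338 MPa
τ_m = K_s·8F_mD/(πd³) = 1.0975 × 33.415 = 36.674 MPa
Goodman: 1/n_f = τ_a/S_se + τ_m/S_su = 29.338/460 + 36.674/1250 = 0.06378 + 0.02934 = 0.093118
n_f = 1/0.093118 = 10.74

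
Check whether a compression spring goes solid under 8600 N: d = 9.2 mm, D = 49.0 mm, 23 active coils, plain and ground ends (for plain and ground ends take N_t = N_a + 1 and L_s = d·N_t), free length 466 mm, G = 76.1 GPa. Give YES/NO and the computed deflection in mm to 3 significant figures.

YES, δ = 341 mm

k = Gd⁴/(8D³N_a) = (76.1×10³)(9.2⁴)/(8·49.0³·23) = 25.184 N/mm
N_t = 24; L_s = 9.2·24 = 220.8 mm; δ_solid = L₀ − L_s = 466 − 220.8 = 245.2 mm
δ = F/k = 8600/25.184 = 341.48 mm
δ ≥ δ_solid → spring goes solid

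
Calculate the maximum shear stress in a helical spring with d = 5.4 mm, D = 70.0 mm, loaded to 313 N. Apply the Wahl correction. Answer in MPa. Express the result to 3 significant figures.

Spring index C = D/d = 70.0/5.4 = 12.9630
K_W = (4C−1)/(4C−4) + 0.615/C = 50.852/47.852 + 0.0474 = 1.1101
τ₀ = 8FD/(πd³) = 8·313·70.0/(π·5.4³) = 175280/494.69 = 354.32 MPa
τ_max = K·τ₀ = 1.1101 × 354.32 = 393.35 MPa

393 MPa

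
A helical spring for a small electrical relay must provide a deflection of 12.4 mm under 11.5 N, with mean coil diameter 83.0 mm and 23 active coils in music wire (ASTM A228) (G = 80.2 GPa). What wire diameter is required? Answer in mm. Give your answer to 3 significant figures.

5.91 mm

Required rate k = F/δ = 11.5/12.4 = 0.92742 N/mm
d = (8D³N_a·k / G)^(1/4) = (8·83.0³·23·0.92742 / (80.2×10³))^0.25
  = (1216.6)^0.25 = 5.9059 mm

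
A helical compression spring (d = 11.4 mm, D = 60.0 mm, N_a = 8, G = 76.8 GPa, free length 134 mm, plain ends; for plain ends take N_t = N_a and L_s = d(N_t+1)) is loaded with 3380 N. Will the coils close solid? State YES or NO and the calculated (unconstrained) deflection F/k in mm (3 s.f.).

YES, δ = 36.0 mm

k = Gd⁴/(8D³N_a) = (76.8×10³)(11.4⁴)/(8·60.0³·8) = 93.831 N/mm
N_t = 8; L_s = 11.4·9 = 102.6 mm; δ_solid = L₀ − L_s = 134 − 102.6 = 31.4 mm
δ = F/k = 3380/93.831 = 36.022 mm
δ ≥ δ_solid → spring goes solid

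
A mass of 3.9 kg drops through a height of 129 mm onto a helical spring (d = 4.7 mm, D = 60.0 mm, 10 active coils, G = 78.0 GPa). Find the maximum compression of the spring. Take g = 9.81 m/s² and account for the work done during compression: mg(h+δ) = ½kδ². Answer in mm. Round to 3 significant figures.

k = Gd⁴/(8D³N_a) = (78.0×10³)(4.7⁴)/(8·60.0³·10) = 2.2026 N/mm
W = mg = 3.9 × 9.81 = 38.259 N
½kδ² − Wδ − Wh = 0 → δ = (W + √(W² + 2kWh))/k
δ = (38.259 + √(1463.8 + 21741.8))/2.2026 = (38.259 + 152.33)/2.2026 = 86.529 mm

86.5 mm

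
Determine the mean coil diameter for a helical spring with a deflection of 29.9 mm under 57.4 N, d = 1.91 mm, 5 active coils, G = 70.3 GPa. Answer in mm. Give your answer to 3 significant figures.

Required rate k = F/δ = 57.4/29.9 = 1.9197 N/mm
D = (Gd⁴/(8N_a·k))^(1/3) = (70.3×10³·1.91⁴/(8·5·1.9197))^(1/3)
  = (12183.9)^(1/3) = 23.0107 mm

23.0 mm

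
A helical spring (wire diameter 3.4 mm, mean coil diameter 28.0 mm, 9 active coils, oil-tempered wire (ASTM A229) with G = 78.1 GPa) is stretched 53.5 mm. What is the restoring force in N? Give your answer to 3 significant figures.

k = Gd⁴/(8D³N_a) = (78.1×10³)(3.4⁴)/(8·28.0³·9) = 6.6033 N/mm
F = k·δ = 6.6033 × 53.5 = 353.28 N

353 N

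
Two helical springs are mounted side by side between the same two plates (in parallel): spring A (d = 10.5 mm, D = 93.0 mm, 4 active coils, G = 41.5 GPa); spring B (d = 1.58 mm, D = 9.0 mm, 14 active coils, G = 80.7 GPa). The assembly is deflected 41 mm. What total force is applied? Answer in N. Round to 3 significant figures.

k_A = Gd⁴/(8D³N_a) = (41.5×10³)(10.5⁴)/(8·93.0³·4) = 19.598 N/mm
k_B = Gd⁴/(8D³N_a) = (80.7×10³)(1.58⁴)/(8·9.0³·14) = 6.1597 N/mm
Parallel: k_eq = 19.598 + 6.1597 = 25.757 N/mm
F = k_eq·δ = 25.757·41 = 1056.1 N

1060 N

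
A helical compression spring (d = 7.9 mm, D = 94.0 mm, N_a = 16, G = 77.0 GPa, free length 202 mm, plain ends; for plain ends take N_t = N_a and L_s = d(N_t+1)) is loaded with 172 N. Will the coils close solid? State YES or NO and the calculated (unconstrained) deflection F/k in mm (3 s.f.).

k = Gd⁴/(8D³N_a) = (77.0×10³)(7.9⁴)/(8·94.0³·16) = 2.821 N/mm
N_t = 16; L_s = 7.9·17 = 134.3 mm; δ_solid = L₀ − L_s = 202 − 134.3 = 67.7 mm
δ = F/k = 172/2.821 = 60.971 mm
δ < δ_solid → spring does not go solid

NO, δ = 61.0 mm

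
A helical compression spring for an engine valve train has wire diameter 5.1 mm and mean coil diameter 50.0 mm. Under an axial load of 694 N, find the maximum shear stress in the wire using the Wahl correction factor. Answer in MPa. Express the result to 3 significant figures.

765 MPa

Spring index C = D/d = 50.0/5.1 = 9.8039
K_W = (4C−1)/(4C−4) + 0.615/C = 38.216/35.216 + 0.0627 = 1.1479
τ₀ = 8FD/(πd³) = 8·694·50.0/(π·5.1³) = 277600/416.74 = 666.13 MPa
τ_max = K·τ₀ = 1.1479 × 666.13 = 764.66 MPa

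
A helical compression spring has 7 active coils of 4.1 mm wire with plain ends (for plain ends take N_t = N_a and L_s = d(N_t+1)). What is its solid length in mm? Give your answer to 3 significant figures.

plain ends: N_t = N_a = 7
L_s = d·(N_t+1) = 4.1 × 8 = 32.8 mm

32.8 mm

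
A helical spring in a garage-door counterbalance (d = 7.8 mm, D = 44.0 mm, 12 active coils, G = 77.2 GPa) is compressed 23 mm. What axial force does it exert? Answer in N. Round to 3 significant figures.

804 N

k = Gd⁴/(8D³N_a) = (77.2×10³)(7.8⁴)/(8·44.0³·12) = 34.944 N/mm
F = k·δ = 34.944 × 23 = 803.7 N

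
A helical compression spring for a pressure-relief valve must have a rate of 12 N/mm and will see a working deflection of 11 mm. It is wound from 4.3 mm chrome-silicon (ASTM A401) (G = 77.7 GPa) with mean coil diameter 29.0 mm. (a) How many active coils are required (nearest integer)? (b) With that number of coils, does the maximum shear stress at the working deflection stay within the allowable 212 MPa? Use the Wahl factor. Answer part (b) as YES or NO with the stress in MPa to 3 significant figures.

(a) 11 coils; (b) YES, τ_max = 154 MPa

N_a = Gd⁴/(8D³k) = (77.7×10³)(4.3⁴)/(8·29.0³·12) = 11.35 → N_a = 11
Actual rate k = Gd⁴/(8D³·11) = 12.377 N/mm
Working load F = kδ = 12.377·11 = 136.15 N
C = 29.0/4.3 = 6.7442; K_W = (4C−1)/(4C−4)+0.615/C = 1.2218
τ_max = K_W·8FD/(πd³) = 1.2218·126.46 = 154.5 MPa
τ_max ≤ 212 MPa → acceptable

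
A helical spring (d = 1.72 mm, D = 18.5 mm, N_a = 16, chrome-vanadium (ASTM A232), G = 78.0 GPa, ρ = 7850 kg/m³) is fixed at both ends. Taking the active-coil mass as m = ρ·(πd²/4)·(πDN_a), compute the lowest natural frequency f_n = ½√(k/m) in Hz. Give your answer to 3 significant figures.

111 Hz

k = Gd⁴/(8D³N_a) = (78.0×10³)(1.72⁴)/(8·18.5³·16) = 0.84233 N/mm = 842.33 N/m
Wire length L = πDN_a = π·18.5·16 = 929.91 mm
m = ρ·(πd²/4)·L = 7850 × 2.3235×10⁻⁶ m² × 0.92991 m = 0.016961 kg
f_n = ½√(k/m) = 0.5·√(842.33/0.016961) = 0.5·√(49662) = 111.42 Hz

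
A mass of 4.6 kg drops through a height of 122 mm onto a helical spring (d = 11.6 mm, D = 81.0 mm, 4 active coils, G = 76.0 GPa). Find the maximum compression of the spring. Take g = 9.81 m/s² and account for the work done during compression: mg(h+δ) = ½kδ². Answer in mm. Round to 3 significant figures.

k = Gd⁴/(8D³N_a) = (76.0×10³)(11.6⁴)/(8·81.0³·4) = 80.917 N/mm
W = mg = 4.6 × 9.81 = 45.126 N
½kδ² − Wδ − Wh = 0 → δ = (W + √(W² + 2kWh))/k
δ = (45.126 + √(2036.4 + 890958))/80.917 = (45.126 + 944.98)/80.917 = 12.236 mm

12.2 mm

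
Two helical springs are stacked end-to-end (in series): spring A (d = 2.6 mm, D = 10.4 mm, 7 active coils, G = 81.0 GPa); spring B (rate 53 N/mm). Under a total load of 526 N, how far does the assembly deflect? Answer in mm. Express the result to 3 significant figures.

18.9 mm

k_A = Gd⁴/(8D³N_a) = (81.0×10³)(2.6⁴)/(8·10.4³·7) = 58.761 N/mm
Series: 1/k_eq = 1/58.761 + 1/53 = 0.035886; k_eq = 27.866 N/mm
δ = F/k_eq = 526/27.866 = 18.876 mm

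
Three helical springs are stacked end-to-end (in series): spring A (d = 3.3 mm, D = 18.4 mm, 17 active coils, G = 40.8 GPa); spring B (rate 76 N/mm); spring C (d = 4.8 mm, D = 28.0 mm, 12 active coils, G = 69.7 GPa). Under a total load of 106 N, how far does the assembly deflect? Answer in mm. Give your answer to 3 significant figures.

k_A = Gd⁴/(8D³N_a) = (40.8×10³)(3.3⁴)/(8·18.4³·17) = 5.7111 N/mm
k_C = Gd⁴/(8D³N_a) = (69.7×10³)(4.8⁴)/(8·28.0³·12) = 17.557 N/mm
Series: 1/k_eq = 1/5.7111 + 1/76 + 1/17.557 = 0.24521; k_eq = 4.0781 N/mm
δ = F/k_eq = 106/4.0781 = 25.992 mm

26.0 mm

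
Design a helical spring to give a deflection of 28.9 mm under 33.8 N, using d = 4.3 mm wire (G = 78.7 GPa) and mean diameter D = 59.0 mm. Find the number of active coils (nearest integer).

Required rate k = F/δ = 33.8/28.9 = 1.1696 N/mm
N_a = Gd⁴/(8D³k) = (78.7×10³ × 4.3⁴)/(8 × 59.0³ × 1.1696)
    = 2.6906e+07 / 1.92161e+06 = 14 → 14 coils

14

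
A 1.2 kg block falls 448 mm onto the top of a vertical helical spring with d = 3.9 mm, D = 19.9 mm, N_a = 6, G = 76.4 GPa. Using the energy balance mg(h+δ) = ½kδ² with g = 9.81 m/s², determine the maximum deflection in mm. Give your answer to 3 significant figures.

15.3 mm

k = Gd⁴/(8D³N_a) = (76.4×10³)(3.9⁴)/(8·19.9³·6) = 46.725 N/mm
W = mg = 1.2 × 9.81 = 11.772 N
½kδ² − Wδ − Wh = 0 → δ = (W + √(W² + 2kWh))/k
δ = (11.772 + √(138.58 + 492844))/46.725 = (11.772 + 702.13)/46.725 = 15.279 mm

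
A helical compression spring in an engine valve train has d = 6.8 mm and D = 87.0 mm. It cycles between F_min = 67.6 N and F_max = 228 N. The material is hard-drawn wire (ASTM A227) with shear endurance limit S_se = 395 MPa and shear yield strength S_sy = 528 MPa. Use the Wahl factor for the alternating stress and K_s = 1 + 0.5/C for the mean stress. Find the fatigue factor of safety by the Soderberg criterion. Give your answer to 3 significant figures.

2.75

C = D/d = 87.0/6.8 = 12.7941; K_W = (4C−1)/(4C−4)+0.615/C = 1.1117; K_s = 1+0.5/C = 1.0391
F_a = (F_max−F_min)/2 = 80.2 N; F_m = (F_max+F_min)/2 = 147.8 N
τ_a = K_W·8F_aD/(πd³) = 1.1117 × 56.508 = 62.817 MPa
τ_m = K_s·8F_mD/(πd³) = 1.0391 × 104.14 = 108.21 MPa
Soderberg: 1/n_f = τ_a/S_se + τ_m/S_sy = 62.817/395 + 108.21/528 = 0.15903 + 0.20494 = 0.36397
n_f = 1/0.36397 = 2.747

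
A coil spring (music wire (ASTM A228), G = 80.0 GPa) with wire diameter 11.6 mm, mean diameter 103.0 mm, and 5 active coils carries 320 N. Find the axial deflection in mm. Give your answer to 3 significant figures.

k = Gd⁴/(8D³N_a) = (80.0×10³)(11.6⁴)/(8·103.0³·5) = 33.14 N/mm
δ = F/k = 320 / 33.14 = 9.6561 mm

9.66 mm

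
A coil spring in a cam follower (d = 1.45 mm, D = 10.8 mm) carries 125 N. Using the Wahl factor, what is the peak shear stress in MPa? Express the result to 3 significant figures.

Spring index C = D/d = 10.8/1.45 = 7.4483
K_W = (4C−1)/(4C−4) + 0.615/C = 28.793/25.793 + 0.0826 = 1.1989
τ₀ = 8FD/(πd³) = 8·125·10.8/(π·1.45³) = 10800/9.5775 = 1127.6 MPa
τ_max = K·τ₀ = 1.1989 × 1127.6 = 1351.9 MPa

1350 MPa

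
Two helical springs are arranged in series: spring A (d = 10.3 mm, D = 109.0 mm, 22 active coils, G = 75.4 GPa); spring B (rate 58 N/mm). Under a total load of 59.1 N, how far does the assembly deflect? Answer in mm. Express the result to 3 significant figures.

k_A = Gd⁴/(8D³N_a) = (75.4×10³)(10.3⁴)/(8·109.0³·22) = 3.7233 N/mm
Series: 1/k_eq = 1/3.7233 + 1/58 = 0.28582; k_eq = 3.4987 N/mm
δ = F/k_eq = 59.1/3.4987 = 16.892 mm

16.9 mm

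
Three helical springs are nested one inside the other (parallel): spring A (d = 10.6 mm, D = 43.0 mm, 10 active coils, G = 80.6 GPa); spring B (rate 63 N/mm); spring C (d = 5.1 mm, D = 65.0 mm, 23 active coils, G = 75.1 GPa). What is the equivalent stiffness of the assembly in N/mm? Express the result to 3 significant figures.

k_A = Gd⁴/(8D³N_a) = (80.6×10³)(10.6⁴)/(8·43.0³·10) = 159.98 N/mm
k_C = Gd⁴/(8D³N_a) = (75.1×10³)(5.1⁴)/(8·65.0³·23) = 1.0055 N/mm
Parallel: k_eq = 159.98 + 63 + 1.0055 = 223.98 N/mm

224 N/mm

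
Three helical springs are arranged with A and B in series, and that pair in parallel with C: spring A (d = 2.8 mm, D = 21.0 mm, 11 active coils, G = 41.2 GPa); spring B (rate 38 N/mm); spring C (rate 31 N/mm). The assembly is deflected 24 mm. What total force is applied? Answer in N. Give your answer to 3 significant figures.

813 N

k_A = Gd⁴/(8D³N_a) = (41.2×10³)(2.8⁴)/(8·21.0³·11) = 3.1073 N/mm
Springs A,B series: k_AB = 1/(1/3.1073+1/38) = 2.8725 N/mm; parallel with C: k_eq = 2.8725+31 = 33.872 N/mm
F = k_eq·δ = 33.872·24 = 812.94 N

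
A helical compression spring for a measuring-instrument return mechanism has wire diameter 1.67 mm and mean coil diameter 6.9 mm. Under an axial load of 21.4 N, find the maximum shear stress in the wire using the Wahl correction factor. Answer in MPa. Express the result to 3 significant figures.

112 MPa

Spring index C = D/d = 6.9/1.67 = 4.1317
K_W = (4C−1)/(4C−4) + 0.615/C = 15.527/12.527 + 0.1488 = 1.3883
τ₀ = 8FD/(πd³) = 8·21.4·6.9/(π·1.67³) = 1181.28/14.632 = 80.733 MPa
τ_max = K·τ₀ = 1.3883 × 80.733 = 112.08 MPa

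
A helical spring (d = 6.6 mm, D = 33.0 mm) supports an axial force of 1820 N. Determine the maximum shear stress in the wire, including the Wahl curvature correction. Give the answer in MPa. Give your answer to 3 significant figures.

697 MPa

Spring index C = D/d = 33.0/6.6 = 5.0000
K_W = (4C−1)/(4C−4) + 0.615/C = 19.000/16.000 + 0.1230 = 1.3105
τ₀ = 8FD/(πd³) = 8·1820·33.0/(π·6.6³) = 480480/903.2 = 531.98 MPa
τ_max = K·τ₀ = 1.3105 × 531.98 = 697.16 MPa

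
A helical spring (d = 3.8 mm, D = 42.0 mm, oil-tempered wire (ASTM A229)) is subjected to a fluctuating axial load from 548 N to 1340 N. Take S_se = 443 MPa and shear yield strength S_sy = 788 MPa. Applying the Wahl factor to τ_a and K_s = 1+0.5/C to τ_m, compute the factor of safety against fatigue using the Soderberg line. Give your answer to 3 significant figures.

C = D/d = 42.0/3.8 = 11.0526; K_W = (4C−1)/(4C−4)+0.615/C = 1.1303; K_s = 1+0.5/C = 1.0452
F_a = (F_max−F_min)/2 = 396 N; F_m = (F_max+F_min)/2 = 944 N
τ_a = K_W·8F_aD/(πd³) = 1.1303 × 771.85 = 872.39 MPa
τ_m = K_s·8F_mD/(πd³) = 1.0452 × 1840 = 1923.2 MPa
Soderberg: 1/n_f = τ_a/S_se + τ_m/S_sy = 872.39/443 + 1923.2/788 = 1.96927 + 2.44062 = 4.4099
n_f = 1/4.4099 = 0.2268

0.227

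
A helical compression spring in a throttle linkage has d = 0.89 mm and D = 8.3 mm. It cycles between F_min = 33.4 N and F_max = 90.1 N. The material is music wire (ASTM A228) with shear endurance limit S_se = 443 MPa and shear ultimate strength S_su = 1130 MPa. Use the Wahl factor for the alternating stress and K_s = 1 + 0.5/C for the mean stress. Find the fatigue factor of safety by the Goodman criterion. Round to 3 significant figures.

C = D/d = 8.3/0.89 = 9.3258; K_W = (4C−1)/(4C−4)+0.615/C = 1.1560; K_s = 1+0.5/C = 1.0536
F_a = (F_max−F_min)/2 = 28.35 N; F_m = (F_max+F_min)/2 = 61.75 N
τ_a = K_W·8F_aD/(πd³) = 1.1560 × 849.97 = 982.58 MPa
τ_m = K_s·8F_mD/(πd³) = 1.0536 × 1851.3 = 1950.6 MPa
Goodman: 1/n_f = τ_a/S_se + τ_m/S_su = 982.58/443 + 1950.6/1130 = 2.21802 + 1.72619 = 3.9442
n_f = 1/3.9442 = 0.2535

0.254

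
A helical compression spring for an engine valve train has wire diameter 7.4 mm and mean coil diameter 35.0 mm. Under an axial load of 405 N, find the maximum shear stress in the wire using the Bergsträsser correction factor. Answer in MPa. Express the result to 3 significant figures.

117 MPa

Spring index C = D/d = 35.0/7.4 = 4.7297
K_B = (4C+2)/(4C−3) = 20.919/15.919 = 1.3141
τ₀ = 8FD/(πd³) = 8·405·35.0/(π·7.4³) = 113400/1273 = 89.078 MPa
τ_max = K·τ₀ = 1.3141 × 89.078 = 117.06 MPa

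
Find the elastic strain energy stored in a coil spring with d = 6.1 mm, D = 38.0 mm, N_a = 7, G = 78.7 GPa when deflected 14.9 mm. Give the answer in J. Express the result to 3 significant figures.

k = Gd⁴/(8D³N_a) = (78.7×10³)(6.1⁴)/(8·38.0³·7) = 35.461 N/mm
U = ½kδ² = 0.5 × 35.461 × 14.9² = 3936.4 N·mm = 3.9364 J

3.94 J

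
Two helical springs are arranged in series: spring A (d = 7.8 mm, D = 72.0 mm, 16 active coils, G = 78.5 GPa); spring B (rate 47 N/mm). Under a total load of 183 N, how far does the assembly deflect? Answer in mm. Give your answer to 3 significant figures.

k_A = Gd⁴/(8D³N_a) = (78.5×10³)(7.8⁴)/(8·72.0³·16) = 6.0819 N/mm
Series: 1/k_eq = 1/6.0819 + 1/47 = 0.1857; k_eq = 5.3851 N/mm
δ = F/k_eq = 183/5.3851 = 33.983 mm

34.0 mm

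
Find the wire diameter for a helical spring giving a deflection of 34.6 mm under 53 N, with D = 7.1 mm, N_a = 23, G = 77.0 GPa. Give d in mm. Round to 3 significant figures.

Required rate k = F/δ = 53/34.6 = 1.5318 N/mm
d = (8D³N_a·k / G)^(1/4) = (8·7.1³·23·1.5318 / (77.0×10³))^0.25
  = (1.3101)^0.25 = 1.0699 mm

1.07 mm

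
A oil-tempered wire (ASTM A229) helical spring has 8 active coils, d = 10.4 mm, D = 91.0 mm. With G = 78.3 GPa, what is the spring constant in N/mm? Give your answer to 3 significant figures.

k = Gd⁴/(8D³N_a) = (78.3×10³ × 10.4⁴) / (8 × 91.0³ × 8)
  = 9.15999e+08 / 4.82285e+07 = 18.993 N/mm

19.0 N/mm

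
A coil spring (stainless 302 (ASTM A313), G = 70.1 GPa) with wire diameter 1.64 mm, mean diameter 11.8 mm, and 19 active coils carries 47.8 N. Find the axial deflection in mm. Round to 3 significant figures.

k = Gd⁴/(8D³N_a) = (70.1×10³)(1.64⁴)/(8·11.8³·19) = 2.0305 N/mm
δ = F/k = 47.8 / 2.0305 = 23.541 mm

23.5 mm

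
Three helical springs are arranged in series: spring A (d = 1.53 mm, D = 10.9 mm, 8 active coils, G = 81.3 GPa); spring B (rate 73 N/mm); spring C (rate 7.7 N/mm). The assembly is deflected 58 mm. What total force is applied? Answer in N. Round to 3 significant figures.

k_A = Gd⁴/(8D³N_a) = (81.3×10³)(1.53⁴)/(8·10.9³·8) = 5.3752 N/mm
Series: 1/k_eq = 1/5.3752 + 1/73 + 1/7.7 = 0.32961; k_eq = 3.0339 N/mm
F = k_eq·δ = 3.0339·58 = 175.97 N

176 N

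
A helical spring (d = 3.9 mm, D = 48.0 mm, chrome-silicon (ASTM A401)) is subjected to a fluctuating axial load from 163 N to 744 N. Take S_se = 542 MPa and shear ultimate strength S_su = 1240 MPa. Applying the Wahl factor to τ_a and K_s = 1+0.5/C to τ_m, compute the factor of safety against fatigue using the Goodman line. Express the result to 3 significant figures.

0.496

C = D/d = 48.0/3.9 = 12.3077; K_W = (4C−1)/(4C−4)+0.615/C = 1.1163; K_s = 1+0.5/C = 1.0406
F_a = (F_max−F_min)/2 = 290.5 N; F_m = (F_max+F_min)/2 = 453.5 N
τ_a = K_W·8F_aD/(πd³) = 1.1163 × 598.6 = 668.21 MPa
τ_m = K_s·8F_mD/(πd³) = 1.0406 × 934.47 = 972.43 MPa
Goodman: 1/n_f = τ_a/S_se + τ_m/S_su = 668.21/542 + 972.43/1240 = 1.23286 + 0.78422 = 2.0171
n_f = 1/2.0171 = 0.4958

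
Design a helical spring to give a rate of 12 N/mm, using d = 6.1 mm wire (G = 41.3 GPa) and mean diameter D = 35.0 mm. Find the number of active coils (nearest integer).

N_a = Gd⁴/(8D³k) = (41.3×10³ × 6.1⁴)/(8 × 35.0³ × 12)
    = 5.71833e+07 / 4.116e+06 = 13.89 → 14 coils

14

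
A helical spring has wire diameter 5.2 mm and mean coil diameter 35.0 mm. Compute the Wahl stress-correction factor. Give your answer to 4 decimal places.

C = D/d = 35.0/5.2 = 6.7308
K_W = (4C−1)/(4C−4) + 0.615/C = 25.923/22.923 + 0.0914 = 1.2222

1.2222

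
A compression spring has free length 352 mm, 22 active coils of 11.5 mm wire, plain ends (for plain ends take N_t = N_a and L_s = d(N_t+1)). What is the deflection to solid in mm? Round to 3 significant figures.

N_t = 22; L_s = 11.5·23 = 264.5 mm
δ_solid = L₀ − L_s = 352 − 264.5 = 87.5 mm

87.5 mm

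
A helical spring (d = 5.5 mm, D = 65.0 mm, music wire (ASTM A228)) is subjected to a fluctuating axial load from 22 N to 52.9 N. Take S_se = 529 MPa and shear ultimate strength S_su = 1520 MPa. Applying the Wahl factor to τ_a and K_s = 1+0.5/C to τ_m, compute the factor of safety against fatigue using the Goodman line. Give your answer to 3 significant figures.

C = D/d = 65.0/5.5 = 11.8182; K_W = (4C−1)/(4C−4)+0.615/C = 1.1214; K_s = 1+0.5/C = 1.0423
F_a = (F_max−F_min)/2 = 15.45 N; F_m = (F_max+F_min)/2 = 37.45 N
τ_a = K_W·8F_aD/(πd³) = 1.1214 × 15.371 = 17.236 MPa
τ_m = K_s·8F_mD/(πd³) = 1.0423 × 37.258 = 38.834 MPa
Goodman: 1/n_f = τ_a/S_se + τ_m/S_su = 17.236/529 + 38.834/1520 = 0.03258 + 0.02555 = 0.058131
n_f = 1/0.058131 = 17.2

17.2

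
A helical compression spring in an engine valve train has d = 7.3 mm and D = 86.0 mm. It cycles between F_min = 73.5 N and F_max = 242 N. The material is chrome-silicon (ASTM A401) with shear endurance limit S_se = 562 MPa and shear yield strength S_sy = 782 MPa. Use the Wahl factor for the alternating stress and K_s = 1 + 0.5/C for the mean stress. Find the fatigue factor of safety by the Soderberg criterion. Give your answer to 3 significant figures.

C = D/d = 86.0/7.3 = 11.7808; K_W = (4C−1)/(4C−4)+0.615/C = 1.1218; K_s = 1+0.5/C = 1.0424
F_a = (F_max−F_min)/2 = 84.25 N; F_m = (F_max+F_min)/2 = 157.75 N
τ_a = K_W·8F_aD/(πd³) = 1.1218 × 47.429 = 53.204 MPa
τ_m = K_s·8F_mD/(πd³) = 1.0424 × 88.805 = 92.574 MPa
Soderberg: 1/n_f = τ_a/S_se + τ_m/S_sy = 53.204/562 + 92.574/782 = 0.09467 + 0.11838 = 0.21305
n_f = 1/0.21305 = 4.694

4.69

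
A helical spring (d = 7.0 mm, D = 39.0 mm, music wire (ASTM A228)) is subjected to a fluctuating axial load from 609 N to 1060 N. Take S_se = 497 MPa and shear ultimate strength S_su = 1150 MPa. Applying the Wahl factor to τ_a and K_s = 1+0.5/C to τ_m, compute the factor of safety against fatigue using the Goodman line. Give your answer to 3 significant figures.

2.52

C = D/d = 39.0/7.0 = 5.5714; K_W = (4C−1)/(4C−4)+0.615/C = 1.2744; K_s = 1+0.5/C = 1.0897
F_a = (F_max−F_min)/2 = 225.5 N; F_m = (F_max+F_min)/2 = 834.5 N
τ_a = K_W·8F_aD/(πd³) = 1.2744 × 65.292 = 83.211 MPa
τ_m = K_s·8F_mD/(πd³) = 1.0897 × 241.62 = 263.31 MPa
Goodman: 1/n_f = τ_a/S_se + τ_m/S_su = 83.211/497 + 263.31/1150 = 0.16743 + 0.22896 = 0.39639
n_f = 1/0.39639 = 2.523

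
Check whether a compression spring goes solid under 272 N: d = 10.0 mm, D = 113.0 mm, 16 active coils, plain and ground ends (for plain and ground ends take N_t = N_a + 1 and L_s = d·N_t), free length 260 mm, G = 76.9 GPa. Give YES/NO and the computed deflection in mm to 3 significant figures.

NO, δ = 65.3 mm

k = Gd⁴/(8D³N_a) = (76.9×10³)(10.0⁴)/(8·113.0³·16) = 4.1637 N/mm
N_t = 17; L_s = 10.0·17 = 170 mm; δ_solid = L₀ − L_s = 260 − 170 = 90 mm
δ = F/k = 272/4.1637 = 65.326 mm
δ < δ_solid → spring does not go solid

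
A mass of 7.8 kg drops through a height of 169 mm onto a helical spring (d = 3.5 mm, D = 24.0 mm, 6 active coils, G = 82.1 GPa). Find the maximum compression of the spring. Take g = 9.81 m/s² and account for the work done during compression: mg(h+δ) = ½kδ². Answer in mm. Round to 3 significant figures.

41.7 mm

k = Gd⁴/(8D³N_a) = (82.1×10³)(3.5⁴)/(8·24.0³·6) = 18.567 N/mm
W = mg = 7.8 × 9.81 = 76.518 N
½kδ² − Wδ − Wh = 0 → δ = (W + √(W² + 2kWh))/k
δ = (76.518 + √(5855 + 480198))/18.567 = (76.518 + 697.18)/18.567 = 41.67 mm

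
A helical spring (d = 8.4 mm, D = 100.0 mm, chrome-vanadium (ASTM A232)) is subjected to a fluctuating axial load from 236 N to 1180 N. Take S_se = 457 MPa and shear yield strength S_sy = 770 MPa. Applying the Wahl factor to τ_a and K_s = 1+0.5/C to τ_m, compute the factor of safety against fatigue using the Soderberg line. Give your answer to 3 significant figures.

C = D/d = 100.0/8.4 = 11.9048; K_W = (4C−1)/(4C−4)+0.615/C = 1.1204; K_s = 1+0.5/C = 1.0420
F_a = (F_max−F_min)/2 = 472 N; F_m = (F_max+F_min)/2 = 708 N
τ_a = K_W·8F_aD/(πd³) = 1.1204 × 202.79 = 227.21 MPa
τ_m = K_s·8F_mD/(πd³) = 1.0420 × 304.18 = 316.96 MPa
Soderberg: 1/n_f = τ_a/S_se + τ_m/S_sy = 227.21/457 + 316.96/770 = 0.49718 + 0.41164 = 0.90882
n_f = 1/0.90882 = 1.1

1.10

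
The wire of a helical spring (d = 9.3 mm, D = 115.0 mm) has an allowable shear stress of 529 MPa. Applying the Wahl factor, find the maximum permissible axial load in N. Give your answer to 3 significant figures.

C = D/d = 115.0/9.3 = 12.3656
K_W = (4C−1)/(4C−4) + 0.615/C = 48.462/45.462 + 0.0497 = 1.1157
τ_max = K·8FD/(πd³) → F_max = τ_allow·πd³/(8DK)
F_max = 529·π·9.3³/(8·115.0·1.1157) = 1.3368e+06/1026.5 = 1302.3 N

1300 N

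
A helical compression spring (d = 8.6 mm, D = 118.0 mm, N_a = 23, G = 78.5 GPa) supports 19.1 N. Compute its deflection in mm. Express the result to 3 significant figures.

13.4 mm

k = Gd⁴/(8D³N_a) = (78.5×10³)(8.6⁴)/(8·118.0³·23) = 1.4204 N/mm
δ = F/k = 19.1 / 1.4204 = 13.447 mm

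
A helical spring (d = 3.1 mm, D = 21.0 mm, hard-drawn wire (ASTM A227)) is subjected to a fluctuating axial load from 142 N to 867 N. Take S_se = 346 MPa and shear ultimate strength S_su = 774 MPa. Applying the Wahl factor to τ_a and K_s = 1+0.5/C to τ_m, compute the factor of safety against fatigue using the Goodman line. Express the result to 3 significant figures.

C = D/d = 21.0/3.1 = 6.7742; K_W = (4C−1)/(4C−4)+0.615/C = 1.2207; K_s = 1+0.5/C = 1.0738
F_a = (F_max−F_min)/2 = 362.5 N; F_m = (F_max+F_min)/2 = 504.5 N
τ_a = K_W·8F_aD/(πd³) = 1.2207 × 650.7 = 794.3 MPa
τ_m = K_s·8F_mD/(πd³) = 1.0738 × 905.6 = 972.44 MPa
Goodman: 1/n_f = τ_a/S_se + τ_m/S_su = 794.3/346 + 972.44/774 = 2.29565 + 1.25638 = 3.552
n_f = 1/3.552 = 0.2815

0.282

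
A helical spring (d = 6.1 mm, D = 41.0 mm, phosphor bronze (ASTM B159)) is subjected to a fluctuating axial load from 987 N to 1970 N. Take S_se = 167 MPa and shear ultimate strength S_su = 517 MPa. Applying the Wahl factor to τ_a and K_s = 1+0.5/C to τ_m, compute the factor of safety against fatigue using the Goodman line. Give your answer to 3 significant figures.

0.326

C = D/d = 41.0/6.1 = 6.7213; K_W = (4C−1)/(4C−4)+0.615/C = 1.2226; K_s = 1+0.5/C = 1.0744
F_a = (F_max−F_min)/2 = 491.5 N; F_m = (F_max+F_min)/2 = 1478.5 N
τ_a = K_W·8F_aD/(πd³) = 1.2226 × 226.08 = 276.4 MPa
τ_m = K_s·8F_mD/(πd³) = 1.0744 × 680.07 = 730.66 MPa
Goodman: 1/n_f = τ_a/S_se + τ_m/S_su = 276.4/167 + 730.66/517 = 1.65509 + 1.41328 = 3.0684
n_f = 1/3.0684 = 0.3259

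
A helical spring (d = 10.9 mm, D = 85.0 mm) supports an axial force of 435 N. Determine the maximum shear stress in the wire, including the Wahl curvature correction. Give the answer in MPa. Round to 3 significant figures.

86.5 MPa

Spring index C = D/d = 85.0/10.9 = 7.7982
K_W = (4C−1)/(4C−4) + 0.615/C = 30.193/27.193 + 0.0789 = 1.1892
τ₀ = 8FD/(πd³) = 8·435·85.0/(π·10.9³) = 295800/4068.5 = 72.706 MPa
τ_max = K·τ₀ = 1.1892 × 72.706 = 86.461 MPa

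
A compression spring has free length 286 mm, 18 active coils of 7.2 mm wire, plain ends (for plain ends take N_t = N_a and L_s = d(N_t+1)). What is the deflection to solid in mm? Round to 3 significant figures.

149 mm

N_t = 18; L_s = 7.2·19 = 136.8 mm
δ_solid = L₀ − L_s = 286 − 136.8 = 149.2 mm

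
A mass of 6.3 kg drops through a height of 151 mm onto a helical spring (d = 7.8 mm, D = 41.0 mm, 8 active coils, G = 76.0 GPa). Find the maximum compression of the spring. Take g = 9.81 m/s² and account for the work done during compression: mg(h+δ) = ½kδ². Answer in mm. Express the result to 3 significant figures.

18.1 mm

k = Gd⁴/(8D³N_a) = (76.0×10³)(7.8⁴)/(8·41.0³·8) = 63.776 N/mm
W = mg = 6.3 × 9.81 = 61.803 N
½kδ² − Wδ − Wh = 0 → δ = (W + √(W² + 2kWh))/k
δ = (61.803 + √(3819.6 + 1.19036e+06))/63.776 = (61.803 + 1092.8)/63.776 = 18.104 mm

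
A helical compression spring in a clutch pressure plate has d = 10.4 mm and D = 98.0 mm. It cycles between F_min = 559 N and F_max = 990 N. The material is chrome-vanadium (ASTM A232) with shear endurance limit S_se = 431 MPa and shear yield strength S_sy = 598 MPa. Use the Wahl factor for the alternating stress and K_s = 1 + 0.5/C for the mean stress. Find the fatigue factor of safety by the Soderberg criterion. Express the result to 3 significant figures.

2.32

C = D/d = 98.0/10.4 = 9.4231; K_W = (4C−1)/(4C−4)+0.615/C = 1.1543; K_s = 1+0.5/C = 1.0531
F_a = (F_max−F_min)/2 = 215.5 N; F_m = (F_max+F_min)/2 = 774.5 N
τ_a = K_W·8F_aD/(πd³) = 1.1543 × 47.809 = 55.187 MPa
τ_m = K_s·8F_mD/(πd³) = 1.0531 × 171.83 = 180.94 MPa
Soderberg: 1/n_f = τ_a/S_se + τ_m/S_sy = 55.187/431 + 180.94/598 = 0.12804 + 0.30258 = 0.43062
n_f = 1/0.43062 = 2.322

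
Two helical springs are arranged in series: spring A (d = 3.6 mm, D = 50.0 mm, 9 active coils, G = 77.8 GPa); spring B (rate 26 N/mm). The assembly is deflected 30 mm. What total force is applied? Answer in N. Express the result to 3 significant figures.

k_A = Gd⁴/(8D³N_a) = (77.8×10³)(3.6⁴)/(8·50.0³·9) = 1.4519 N/mm
Series: 1/k_eq = 1/1.4519 + 1/26 = 0.7272; k_eq = 1.3751 N/mm
F = k_eq·δ = 1.3751·30 = 41.254 N

41.3 N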